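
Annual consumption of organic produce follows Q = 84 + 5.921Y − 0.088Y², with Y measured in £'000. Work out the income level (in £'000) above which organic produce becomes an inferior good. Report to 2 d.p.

dQ/dY = 5.921 − 0.176Y.
The good is inferior where dQ/dY < 0. Setting dQ/dY = 0 gives Y = 5.921 / 0.176 = 33.64.

33.64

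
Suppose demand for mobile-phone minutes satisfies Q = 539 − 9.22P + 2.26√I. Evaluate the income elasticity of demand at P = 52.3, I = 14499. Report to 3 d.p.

0.414

At P = 52.3, I = 14499: Q = 328.925.
Holding P constant, ∂Q/∂I = 2.26/(2√I) = 0.00938446.
η_I = (∂Q/∂I)·(I/Q) = 0.00938446 × (14499/328.925) = 0.414.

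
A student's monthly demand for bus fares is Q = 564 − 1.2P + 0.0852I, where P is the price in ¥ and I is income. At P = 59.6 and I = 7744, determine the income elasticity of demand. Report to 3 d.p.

0.573

At P = 59.6, I = 7744: Q = 1152.269.
Holding P constant, ∂Q/∂I = 0.0852.
η_I = (∂Q/∂I)·(I/Q) = 0.0852 × (7744/1152.269) = 0.573.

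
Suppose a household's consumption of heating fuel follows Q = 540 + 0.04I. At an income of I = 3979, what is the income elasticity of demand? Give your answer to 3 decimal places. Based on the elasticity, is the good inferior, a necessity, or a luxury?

At I = 3979: Q = 699.160.
dQ/dI = 0.04.
η = (dQ/dI)·(I/Q) = 0.04 × (3979/699.160) = 0.228.
Since 0 < η < 1, the good is a necessity.

0.228 (necessity)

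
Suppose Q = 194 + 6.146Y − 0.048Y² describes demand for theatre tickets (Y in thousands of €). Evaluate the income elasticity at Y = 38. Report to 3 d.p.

0.265

At Y = 38: Q = 358.2360.
dQ/dY = 6.146 − 0.096Y = 2.49800.
η = (dQ/dY)·(Y/Q) = 2.49800 × (38/358.2360) = 0.265.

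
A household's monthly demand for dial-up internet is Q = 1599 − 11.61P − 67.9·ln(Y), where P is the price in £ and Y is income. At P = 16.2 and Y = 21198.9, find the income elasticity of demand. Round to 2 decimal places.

At P = 16.2, Y = 21198.9: Q = 734.518.
Holding P constant, ∂Q/∂Y = -67.9/Y = -0.003203.
η_Y = (∂Q/∂Y)·(Y/Q) = -0.003203 × (21198.9/734.518) = -0.09.

-0.09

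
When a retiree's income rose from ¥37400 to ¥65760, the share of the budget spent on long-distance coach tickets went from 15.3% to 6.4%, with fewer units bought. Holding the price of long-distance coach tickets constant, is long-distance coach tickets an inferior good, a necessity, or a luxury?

Quantity demanded falls as income rises, so η < 0.

inferior good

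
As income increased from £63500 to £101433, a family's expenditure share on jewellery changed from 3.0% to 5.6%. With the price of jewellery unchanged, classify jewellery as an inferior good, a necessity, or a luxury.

luxury

The budget share rises as income rises, so η > 1.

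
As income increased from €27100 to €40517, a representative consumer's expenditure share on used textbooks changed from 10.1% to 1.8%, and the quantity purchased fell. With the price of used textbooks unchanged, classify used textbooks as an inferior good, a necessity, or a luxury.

Quantity demanded falls as income rises, so η < 0.

inferior good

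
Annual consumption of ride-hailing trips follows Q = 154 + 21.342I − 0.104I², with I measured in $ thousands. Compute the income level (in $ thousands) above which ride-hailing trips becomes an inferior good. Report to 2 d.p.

102.61

dQ/dI = 21.342 − 0.208I.
The good is inferior where dQ/dI < 0. Setting dQ/dI = 0 gives I = 21.342 / 0.208 = 102.61.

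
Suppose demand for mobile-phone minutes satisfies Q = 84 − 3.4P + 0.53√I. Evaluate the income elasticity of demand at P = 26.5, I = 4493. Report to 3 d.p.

At P = 26.5, I = 4493: Q = 29.426.
Holding P constant, ∂Q/∂I = 0.53/(2√I) = 0.00395346.
η_I = (∂Q/∂I)·(I/Q) = 0.00395346 × (4493/29.426) = 0.604.

0.604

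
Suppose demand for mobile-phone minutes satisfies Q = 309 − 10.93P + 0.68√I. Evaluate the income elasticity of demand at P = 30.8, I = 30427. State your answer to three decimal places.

At P = 30.8, I = 30427: Q = 90.971.
Holding P constant, ∂Q/∂I = 0.68/(2√I) = 0.00194917.
η_I = (∂Q/∂I)·(I/Q) = 0.00194917 × (30427/90.971) = 0.652.

0.652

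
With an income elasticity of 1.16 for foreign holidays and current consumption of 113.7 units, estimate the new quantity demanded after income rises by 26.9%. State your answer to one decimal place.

%ΔQ ≈ η × %ΔI = 1.16 × 26.9% = 31.204%.
New Q ≈ 113.7 × (1 + 0.31204) = 149.2.

149.2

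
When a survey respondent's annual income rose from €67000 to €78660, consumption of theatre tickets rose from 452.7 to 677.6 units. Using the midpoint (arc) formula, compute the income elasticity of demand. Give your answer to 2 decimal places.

2.49

ΔQ = 677.6 − 452.7 = 224.9; midpoint Q̄ = (452.7 + 677.6)/2 = 565.15.
ΔI = 78660 − 67000 = 11660; midpoint Ī = (67000 + 78660)/2 = 72830.
η = (ΔQ/Q̄) ÷ (ΔI/Ī) = (224.9/565.15) ÷ (11660/72830) = 2.49.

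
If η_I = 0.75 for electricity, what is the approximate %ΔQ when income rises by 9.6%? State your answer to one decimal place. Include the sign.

7.2%

%ΔQ ≈ η × %ΔI = 0.75 × 9.6% = 7.2%.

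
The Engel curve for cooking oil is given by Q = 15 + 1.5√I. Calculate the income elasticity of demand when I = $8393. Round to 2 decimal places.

0.45

At I = 8393: Q = 152.420.
dQ/dI = 1.5/(2√I) = 0.00818658 at this income.
η = (dQ/dI)·(I/Q) = 0.00818658 × (8393/152.420) = 0.45.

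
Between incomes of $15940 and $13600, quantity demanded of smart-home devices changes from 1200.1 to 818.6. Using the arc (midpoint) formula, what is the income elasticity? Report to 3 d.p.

2.386

ΔQ = 818.6 − 1200.1 = -381.5; midpoint Q̄ = (1200.1 + 818.6)/2 = 1009.35.
ΔI = 13600 − 15940 = -2340; midpoint Ī = (15940 + 13600)/2 = 14770.
η = (ΔQ/Q̄) ÷ (ΔI/Ī) = (-381.5/1009.35) ÷ (-2340/14770) = 2.386.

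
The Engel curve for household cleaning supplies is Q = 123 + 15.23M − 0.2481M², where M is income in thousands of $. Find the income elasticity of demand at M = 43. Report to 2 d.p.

-0.82

At M = 43: Q = 319.1531.
dQ/dM = 15.23 − 0.4962M = -6.10660.
η = (dQ/dM)·(M/Q) = -6.10660 × (43/319.1531) = -0.82.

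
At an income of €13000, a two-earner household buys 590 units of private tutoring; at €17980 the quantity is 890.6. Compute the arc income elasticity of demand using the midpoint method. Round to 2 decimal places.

ΔQ = 890.6 − 590 = 300.6; midpoint Q̄ = (590 + 890.6)/2 = 740.3.
ΔI = 17980 − 13000 = 4980; midpoint Ī = (13000 + 17980)/2 = 15490.
η = (ΔQ/Q̄) ÷ (ΔI/Ī) = (300.6/740.3) ÷ (4980/15490) = 1.26.

1.26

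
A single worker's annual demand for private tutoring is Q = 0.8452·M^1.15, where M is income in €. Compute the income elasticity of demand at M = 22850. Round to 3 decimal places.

For Q = A·M^β the income elasticity is constant and equal to β.
Here β = 1.15, so η = 1.150.

1.150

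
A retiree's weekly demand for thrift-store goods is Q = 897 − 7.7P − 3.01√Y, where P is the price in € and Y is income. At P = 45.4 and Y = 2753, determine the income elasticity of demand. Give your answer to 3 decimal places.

At P = 45.4, Y = 2753: Q = 389.488.
Holding P constant, ∂Q/∂Y = -3.01/(2√Y) = -0.0286836.
η_Y = (∂Q/∂Y)·(Y/Q) = -0.0286836 × (2753/389.488) = -0.203.

-0.203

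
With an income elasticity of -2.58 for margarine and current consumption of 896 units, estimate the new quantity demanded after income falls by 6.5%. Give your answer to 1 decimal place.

1046.3

%ΔQ ≈ η × %ΔI = -2.58 × (-6.5%) = 16.77%.
New Q ≈ 896 × (1 + 0.1677) = 1046.3.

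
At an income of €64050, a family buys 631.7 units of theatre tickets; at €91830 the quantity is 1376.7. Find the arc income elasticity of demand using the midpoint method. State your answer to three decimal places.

2.081

ΔQ = 1376.7 − 631.7 = 745; midpoint Q̄ = (631.7 + 1376.7)/2 = 1004.2.
ΔI = 91830 − 64050 = 27780; midpoint Ī = (64050 + 91830)/2 = 77940.
η = (ΔQ/Q̄) ÷ (ΔI/Ī) = (745/1004.2) ÷ (27780/77940) = 2.081.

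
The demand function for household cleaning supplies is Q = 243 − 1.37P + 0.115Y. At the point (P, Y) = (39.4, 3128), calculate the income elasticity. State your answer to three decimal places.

At P = 39.4, Y = 3128: Q = 548.742.
Holding P constant, ∂Q/∂Y = 0.115.
η_Y = (∂Q/∂Y)·(Y/Q) = 0.115 × (3128/548.742) = 0.656.

0.656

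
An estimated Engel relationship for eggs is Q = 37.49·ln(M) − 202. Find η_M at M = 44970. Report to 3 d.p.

0.188

At M = 44970: Q = 199.659.
dQ/dM = 37.49/M = 0.000833667 at this income.
η = (dQ/dM)·(M/Q) = 0.000833667 × (44970/199.659) = 0.188.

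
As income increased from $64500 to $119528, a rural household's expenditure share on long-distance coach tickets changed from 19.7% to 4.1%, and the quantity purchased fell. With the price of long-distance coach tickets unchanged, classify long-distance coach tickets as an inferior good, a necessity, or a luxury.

inferior good

Quantity demanded falls as income rises, so η < 0.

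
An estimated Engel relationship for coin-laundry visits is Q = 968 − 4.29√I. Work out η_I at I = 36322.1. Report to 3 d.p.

At I = 36322.1: Q = 150.396.
dQ/dI = -4.29/(2√I) = -0.0112549 at this income.
η = (dQ/dI)·(I/Q) = -0.0112549 × (36322.1/150.396) = -2.718.

-2.718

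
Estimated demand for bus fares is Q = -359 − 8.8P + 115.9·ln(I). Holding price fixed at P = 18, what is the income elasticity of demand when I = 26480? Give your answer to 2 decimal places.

0.17

At P = 18, I = 26480: Q = 662.942.
Holding P constant, ∂Q/∂I = 115.9/I = 0.00437689.
η_I = (∂Q/∂I)·(I/Q) = 0.00437689 × (26480/662.942) = 0.17.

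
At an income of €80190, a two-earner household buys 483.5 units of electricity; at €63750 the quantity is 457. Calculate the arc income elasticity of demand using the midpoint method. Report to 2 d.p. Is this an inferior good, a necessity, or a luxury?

0.25 (necessity)

ΔQ = 457 − 483.5 = -26.5; midpoint Q̄ = (483.5 + 457)/2 = 470.25.
ΔI = 63750 − 80190 = -16440; midpoint Ī = (80190 + 63750)/2 = 71970.
η = (ΔQ/Q̄) ÷ (ΔI/Ī) = (-26.5/470.25) ÷ (-16440/71970) = 0.25.
0 < η < 1 ⇒ necessity.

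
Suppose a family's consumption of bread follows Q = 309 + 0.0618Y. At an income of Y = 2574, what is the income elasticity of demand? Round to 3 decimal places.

At Y = 2574: Q = 468.073.
dQ/dY = 0.0618.
η = (dQ/dY)·(Y/Q) = 0.0618 × (2574/468.073) = 0.340.

0.340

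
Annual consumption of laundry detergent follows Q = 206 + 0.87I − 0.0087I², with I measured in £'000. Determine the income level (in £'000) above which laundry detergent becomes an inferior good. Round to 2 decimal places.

dQ/dI = 0.87 − 0.0174I.
The good is inferior where dQ/dI < 0. Setting dQ/dI = 0 gives I = 0.87 / 0.0174 = 50.00.

50.00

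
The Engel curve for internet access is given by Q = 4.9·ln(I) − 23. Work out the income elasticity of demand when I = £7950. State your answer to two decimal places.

0.23

At I = 7950: Q = 21.007.
dQ/dI = 4.9/I = 0.000616352 at this income.
η = (dQ/dI)·(I/Q) = 0.000616352 × (7950/21.007) = 0.23.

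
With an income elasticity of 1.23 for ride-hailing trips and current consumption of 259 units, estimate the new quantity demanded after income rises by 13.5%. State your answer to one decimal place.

%ΔQ ≈ η × %ΔI = 1.23 × 13.5% = 16.605%.
New Q ≈ 259 × (1 + 0.16605) = 302.0.

302.0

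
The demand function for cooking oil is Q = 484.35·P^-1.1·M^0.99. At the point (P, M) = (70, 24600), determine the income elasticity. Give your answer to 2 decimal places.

0.99

For a multiplicative demand Q = A·P^α·M^β, the income elasticity is β everywhere.
Here β = 0.99, so η = 0.99.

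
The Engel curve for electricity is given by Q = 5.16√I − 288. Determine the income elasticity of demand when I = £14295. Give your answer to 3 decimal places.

0.938

At I = 14295: Q = 328.938.
dQ/dI = 5.16/(2√I) = 0.0215788 at this income.
η = (dQ/dI)·(I/Q) = 0.0215788 × (14295/328.938) = 0.938.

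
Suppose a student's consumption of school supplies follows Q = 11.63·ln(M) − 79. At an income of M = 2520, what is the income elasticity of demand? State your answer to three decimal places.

At M = 2520: Q = 12.086.
dQ/dM = 11.63/M = 0.00461508 at this income.
η = (dQ/dM)·(M/Q) = 0.00461508 × (2520/12.086) = 0.962.

0.962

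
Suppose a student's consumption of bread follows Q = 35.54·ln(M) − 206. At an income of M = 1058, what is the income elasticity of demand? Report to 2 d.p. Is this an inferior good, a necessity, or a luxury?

0.86 (necessity)

At M = 1058: Q = 41.505.
dQ/dM = 35.54/M = 0.0335917 at this income.
η = (dQ/dM)·(M/Q) = 0.0335917 × (1058/41.505) = 0.86.
Since 0 < η < 1, the good is a necessity.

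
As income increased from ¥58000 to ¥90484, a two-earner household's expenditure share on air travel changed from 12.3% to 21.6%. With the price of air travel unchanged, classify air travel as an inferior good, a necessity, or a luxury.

The budget share rises as income rises, so η > 1.

luxury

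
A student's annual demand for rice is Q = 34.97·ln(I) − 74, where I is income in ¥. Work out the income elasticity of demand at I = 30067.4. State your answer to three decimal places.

0.122

At I = 30067.4: Q = 286.583.
dQ/dI = 34.97/I = 0.00116305 at this income.
η = (dQ/dI)·(I/Q) = 0.00116305 × (30067.4/286.583) = 0.122.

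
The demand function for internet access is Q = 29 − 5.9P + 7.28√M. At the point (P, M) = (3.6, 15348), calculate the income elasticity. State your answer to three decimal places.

0.496

At P = 3.6, M = 15348: Q = 909.658.
Holding P constant, ∂Q/∂M = 7.28/(2√M) = 0.0293816.
η_M = (∂Q/∂M)·(M/Q) = 0.0293816 × (15348/909.658) = 0.496.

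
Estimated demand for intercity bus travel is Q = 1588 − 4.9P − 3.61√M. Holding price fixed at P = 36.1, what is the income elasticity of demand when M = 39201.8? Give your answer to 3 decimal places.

At P = 36.1, M = 39201.8: Q = 696.350.
Holding P constant, ∂Q/∂M = -3.61/(2√M) = -0.00911642.
η_M = (∂Q/∂M)·(M/Q) = -0.00911642 × (39201.8/696.350) = -0.513.

-0.513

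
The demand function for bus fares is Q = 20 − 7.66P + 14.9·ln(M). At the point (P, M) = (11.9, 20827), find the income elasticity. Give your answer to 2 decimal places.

At P = 11.9, M = 20827: Q = 77.012.
Holding P constant, ∂Q/∂M = 14.9/M = 0.000715417.
η_M = (∂Q/∂M)·(M/Q) = 0.000715417 × (20827/77.012) = 0.19.

0.19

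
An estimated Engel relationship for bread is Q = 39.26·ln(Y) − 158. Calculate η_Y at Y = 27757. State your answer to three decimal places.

At Y = 27757: Q = 243.679.
dQ/dY = 39.26/Y = 0.00141442 at this income.
η = (dQ/dY)·(Y/Q) = 0.00141442 × (27757/243.679) = 0.161.

0.161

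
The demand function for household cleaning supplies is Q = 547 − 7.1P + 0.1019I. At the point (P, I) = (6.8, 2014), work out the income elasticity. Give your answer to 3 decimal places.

0.292

At P = 6.8, I = 2014: Q = 703.947.
Holding P constant, ∂Q/∂I = 0.1019.
η_I = (∂Q/∂I)·(I/Q) = 0.1019 × (2014/703.947) = 0.292.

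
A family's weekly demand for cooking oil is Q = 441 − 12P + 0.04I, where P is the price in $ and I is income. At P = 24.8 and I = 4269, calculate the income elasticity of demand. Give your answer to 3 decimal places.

At P = 24.8, I = 4269: Q = 314.160.
Holding P constant, ∂Q/∂I = 0.04.
η_I = (∂Q/∂I)·(I/Q) = 0.04 × (4269/314.160) = 0.544.

0.544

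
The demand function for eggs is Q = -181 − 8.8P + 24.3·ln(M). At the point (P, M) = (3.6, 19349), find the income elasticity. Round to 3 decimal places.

At P = 3.6, M = 19349: Q = 27.171.
Holding P constant, ∂Q/∂M = 24.3/M = 0.00125588.
η_M = (∂Q/∂M)·(M/Q) = 0.00125588 × (19349/27.171) = 0.894.

0.894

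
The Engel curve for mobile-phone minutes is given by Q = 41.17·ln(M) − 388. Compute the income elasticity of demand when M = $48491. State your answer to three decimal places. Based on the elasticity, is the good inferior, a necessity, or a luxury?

At M = 48491: Q = 56.189.
dQ/dM = 41.17/M = 0.000849024 at this income.
η = (dQ/dM)·(M/Q) = 0.000849024 × (48491/56.189) = 0.733.
Since 0 < η < 1, the good is a necessity.

0.733 (necessity)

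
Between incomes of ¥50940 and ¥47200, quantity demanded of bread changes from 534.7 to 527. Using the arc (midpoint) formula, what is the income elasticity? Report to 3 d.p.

ΔQ = 527 − 534.7 = -7.7; midpoint Q̄ = (534.7 + 527)/2 = 530.85.
ΔI = 47200 − 50940 = -3740; midpoint Ī = (50940 + 47200)/2 = 49070.
η = (ΔQ/Q̄) ÷ (ΔI/Ī) = (-7.7/530.85) ÷ (-3740/49070) = 0.190.

0.190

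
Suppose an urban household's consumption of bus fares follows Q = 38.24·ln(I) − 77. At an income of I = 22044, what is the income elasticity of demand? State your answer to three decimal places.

0.125

At I = 22044: Q = 305.430.
dQ/dI = 38.24/I = 0.00173471 at this income.
η = (dQ/dI)·(I/Q) = 0.00173471 × (22044/305.430) = 0.125.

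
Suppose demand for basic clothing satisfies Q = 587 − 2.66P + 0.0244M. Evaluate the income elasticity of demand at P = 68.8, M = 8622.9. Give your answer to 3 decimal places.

0.342

At P = 68.8, M = 8622.9: Q = 614.391.
Holding P constant, ∂Q/∂M = 0.0244.
η_M = (∂Q/∂M)·(M/Q) = 0.0244 × (8622.9/614.391) = 0.342.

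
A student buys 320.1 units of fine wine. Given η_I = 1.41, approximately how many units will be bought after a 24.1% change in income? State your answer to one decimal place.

%ΔQ ≈ η × %ΔI = 1.41 × 24.1% = 33.981%.
New Q ≈ 320.1 × (1 + 0.33981) = 428.9.

428.9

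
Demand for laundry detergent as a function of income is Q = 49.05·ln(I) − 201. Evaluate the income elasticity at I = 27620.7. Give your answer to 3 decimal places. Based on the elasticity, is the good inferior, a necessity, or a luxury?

0.163 (necessity)

At I = 27620.7: Q = 300.601.
dQ/dI = 49.05/I = 0.00177584 at this income.
η = (dQ/dI)·(I/Q) = 0.00177584 × (27620.7/300.601) = 0.163.
Since 0 < η < 1, the good is a necessity.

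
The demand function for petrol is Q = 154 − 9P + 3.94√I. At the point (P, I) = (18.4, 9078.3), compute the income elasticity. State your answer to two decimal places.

At P = 18.4, I = 9078.3: Q = 363.804.
Holding P constant, ∂Q/∂I = 3.94/(2√I) = 0.0206759.
η_I = (∂Q/∂I)·(I/Q) = 0.0206759 × (9078.3/363.804) = 0.52.

0.52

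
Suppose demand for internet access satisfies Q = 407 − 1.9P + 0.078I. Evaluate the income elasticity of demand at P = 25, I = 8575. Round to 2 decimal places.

At P = 25, I = 8575: Q = 1028.350.
Holding P constant, ∂Q/∂I = 0.078.
η_I = (∂Q/∂I)·(I/Q) = 0.078 × (8575/1028.350) = 0.65.

0.65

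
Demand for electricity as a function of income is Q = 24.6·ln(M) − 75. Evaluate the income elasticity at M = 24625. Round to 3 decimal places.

At M = 24625: Q = 173.743.
dQ/dM = 24.6/M = 0.000998985 at this income.
η = (dQ/dM)·(M/Q) = 0.000998985 × (24625/173.743) = 0.142.

0.142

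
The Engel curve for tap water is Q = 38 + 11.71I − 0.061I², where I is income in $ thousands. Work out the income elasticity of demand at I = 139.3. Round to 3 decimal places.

At I = 139.3: Q = 485.5291.
dQ/dI = 11.71 − 0.122I = -5.28460.
η = (dQ/dI)·(I/Q) = -5.28460 × (139.3/485.5291) = -1.516.

-1.516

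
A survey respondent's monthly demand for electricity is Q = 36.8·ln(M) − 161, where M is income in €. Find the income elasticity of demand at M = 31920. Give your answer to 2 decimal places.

At M = 31920: Q = 220.652.
dQ/dM = 36.8/M = 0.00115288 at this income.
η = (dQ/dM)·(M/Q) = 0.00115288 × (31920/220.652) = 0.17.

0.17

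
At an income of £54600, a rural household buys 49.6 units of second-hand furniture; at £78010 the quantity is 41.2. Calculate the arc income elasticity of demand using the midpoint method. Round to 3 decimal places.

ΔQ = 41.2 − 49.6 = -8.4; midpoint Q̄ = (49.6 + 41.2)/2 = 45.4.
ΔI = 78010 − 54600 = 23410; midpoint Ī = (54600 + 78010)/2 = 66305.
η = (ΔQ/Q̄) ÷ (ΔI/Ī) = (-8.4/45.4) ÷ (23410/66305) = -0.524.

-0.524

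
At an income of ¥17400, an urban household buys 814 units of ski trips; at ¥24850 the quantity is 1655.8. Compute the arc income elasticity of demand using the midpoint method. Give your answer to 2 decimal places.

ΔQ = 1655.8 − 814 = 841.8; midpoint Q̄ = (814 + 1655.8)/2 = 1234.9.
ΔI = 24850 − 17400 = 7450; midpoint Ī = (17400 + 24850)/2 = 21125.
η = (ΔQ/Q̄) ÷ (ΔI/Ī) = (841.8/1234.9) ÷ (7450/21125) = 1.93.

1.93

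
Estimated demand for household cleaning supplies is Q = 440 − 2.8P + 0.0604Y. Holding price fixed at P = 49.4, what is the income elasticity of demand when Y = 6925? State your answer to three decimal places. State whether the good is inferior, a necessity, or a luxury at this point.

At P = 49.4, Y = 6925: Q = 719.950.
Holding P constant, ∂Q/∂Y = 0.0604.
η_Y = (∂Q/∂Y)·(Y/Q) = 0.0604 × (6925/719.950) = 0.581.
Since 0 < η < 1, this is a necessity.

0.581 (necessity)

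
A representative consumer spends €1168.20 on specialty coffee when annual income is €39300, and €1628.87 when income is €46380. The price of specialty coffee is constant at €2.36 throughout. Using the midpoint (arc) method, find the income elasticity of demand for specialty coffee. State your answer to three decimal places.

1.993

With a constant price, Q₁ = 1168.20/2.36 = 495.000 and Q₂ = 1628.87/2.36 = 690.199 (equivalently, work directly with expenditure since P cancels).
Midpoint %ΔQ = (1628.87 − 1168.20)/1398.54 = 0.32939; midpoint %ΔI = (46380 − 39300)/42840 = 0.16527.
η = 0.32939 / 0.16527 = 1.993.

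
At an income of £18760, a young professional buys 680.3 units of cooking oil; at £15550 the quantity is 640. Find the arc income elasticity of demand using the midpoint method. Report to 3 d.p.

ΔQ = 640 − 680.3 = -40.3; midpoint Q̄ = (680.3 + 640)/2 = 660.15.
ΔI = 15550 − 18760 = -3210; midpoint Ī = (18760 + 15550)/2 = 17155.
η = (ΔQ/Q̄) ÷ (ΔI/Ī) = (-40.3/660.15) ÷ (-3210/17155) = 0.326.

0.326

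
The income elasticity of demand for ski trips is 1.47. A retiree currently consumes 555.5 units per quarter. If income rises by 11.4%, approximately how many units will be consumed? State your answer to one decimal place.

648.6

%ΔQ ≈ η × %ΔI = 1.47 × 11.4% = 16.758%.
New Q ≈ 555.5 × (1 + 0.16758) = 648.6.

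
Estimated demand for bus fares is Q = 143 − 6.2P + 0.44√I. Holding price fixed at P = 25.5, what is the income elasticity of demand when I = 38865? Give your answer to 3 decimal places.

0.605

At P = 25.5, I = 38865: Q = 71.643.
Holding P constant, ∂Q/∂I = 0.44/(2√I) = 0.00111595.
η_I = (∂Q/∂I)·(I/Q) = 0.00111595 × (38865/71.643) = 0.605.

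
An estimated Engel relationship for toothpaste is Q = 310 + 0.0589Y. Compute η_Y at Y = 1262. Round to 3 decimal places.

At Y = 1262: Q = 384.332.
dQ/dY = 0.0589.
η = (dQ/dY)·(Y/Q) = 0.0589 × (1262/384.332) = 0.193.

0.193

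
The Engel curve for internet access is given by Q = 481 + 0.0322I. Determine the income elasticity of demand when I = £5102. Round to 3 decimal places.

At I = 5102: Q = 645.284.
dQ/dI = 0.0322.
η = (dQ/dI)·(I/Q) = 0.0322 × (5102/645.284) = 0.255.

0.255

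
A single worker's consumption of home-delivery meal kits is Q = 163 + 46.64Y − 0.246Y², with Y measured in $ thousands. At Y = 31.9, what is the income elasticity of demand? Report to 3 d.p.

0.705

At Y = 31.9: Q = 1400.4839.
dQ/dY = 46.64 − 0.492Y = 30.94520.
η = (dQ/dY)·(Y/Q) = 30.94520 × (31.9/1400.4839) = 0.705.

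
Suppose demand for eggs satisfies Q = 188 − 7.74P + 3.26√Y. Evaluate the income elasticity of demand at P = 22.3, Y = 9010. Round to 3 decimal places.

0.476

At P = 22.3, Y = 9010: Q = 324.841.
Holding P constant, ∂Q/∂Y = 3.26/(2√Y) = 0.0171722.
η_Y = (∂Q/∂Y)·(Y/Q) = 0.0171722 × (9010/324.841) = 0.476.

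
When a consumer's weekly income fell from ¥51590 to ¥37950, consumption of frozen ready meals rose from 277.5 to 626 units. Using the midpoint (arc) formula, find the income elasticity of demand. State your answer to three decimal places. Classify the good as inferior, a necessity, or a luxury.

ΔQ = 626 − 277.5 = 348.5; midpoint Q̄ = (277.5 + 626)/2 = 451.75.
ΔI = 37950 − 51590 = -13640; midpoint Ī = (51590 + 37950)/2 = 44770.
η = (ΔQ/Q̄) ÷ (ΔI/Ī) = (348.5/451.75) ÷ (-13640/44770) = -2.532.
η < 0 ⇒ inferior good.

-2.532 (inferior good)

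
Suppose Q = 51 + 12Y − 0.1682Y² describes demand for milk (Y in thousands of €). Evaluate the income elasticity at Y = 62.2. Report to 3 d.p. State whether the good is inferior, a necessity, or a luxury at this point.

At Y = 62.2: Q = 146.6611.
dQ/dY = 12 − 0.3364Y = -8.92408.
η = (dQ/dY)·(Y/Q) = -8.92408 × (62.2/146.6611) = -3.785.
η < 0 ⇒ inferior good.

-3.785 (inferior good)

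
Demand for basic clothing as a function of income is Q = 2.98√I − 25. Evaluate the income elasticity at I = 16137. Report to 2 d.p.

At I = 16137: Q = 353.554.
dQ/dI = 2.98/(2√I) = 0.0117294 at this income.
η = (dQ/dI)·(I/Q) = 0.0117294 × (16137/353.554) = 0.54.

0.54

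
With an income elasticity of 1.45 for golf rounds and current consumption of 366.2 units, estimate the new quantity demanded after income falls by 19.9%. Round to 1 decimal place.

%ΔQ ≈ η × %ΔI = 1.45 × (-19.9%) = -28.855%.
New Q ≈ 366.2 × (1 − 0.28855) = 260.5.

260.5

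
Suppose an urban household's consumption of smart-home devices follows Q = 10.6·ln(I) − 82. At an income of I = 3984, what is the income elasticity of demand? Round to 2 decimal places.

1.80

At I = 3984: Q = 5.874.
dQ/dI = 10.6/I = 0.00266064 at this income.
η = (dQ/dI)·(I/Q) = 0.00266064 × (3984/5.874) = 1.80.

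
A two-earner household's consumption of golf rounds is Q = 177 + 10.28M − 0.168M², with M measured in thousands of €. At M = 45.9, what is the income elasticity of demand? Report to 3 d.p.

At M = 45.9: Q = 294.9079.
dQ/dM = 10.28 − 0.336M = -5.14240.
η = (dQ/dM)·(M/Q) = -5.14240 × (45.9/294.9079) = -0.800.

-0.800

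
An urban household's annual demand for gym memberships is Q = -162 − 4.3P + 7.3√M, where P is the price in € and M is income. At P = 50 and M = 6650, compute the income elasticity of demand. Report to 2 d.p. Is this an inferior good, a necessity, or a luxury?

1.36 (luxury)

At P = 50, M = 6650: Q = 218.297.
Holding P constant, ∂Q/∂M = 7.3/(2√M) = 0.0447592.
η_M = (∂Q/∂M)·(M/Q) = 0.0447592 × (6650/218.297) = 1.36.
Since η > 1, this is a luxury.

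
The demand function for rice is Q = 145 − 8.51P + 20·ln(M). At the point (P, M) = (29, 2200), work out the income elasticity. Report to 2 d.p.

0.38

At P = 29, M = 2200: Q = 52.134.
Holding P constant, ∂Q/∂M = 20/M = 0.00909091.
η_M = (∂Q/∂M)·(M/Q) = 0.00909091 × (2200/52.134) = 0.38.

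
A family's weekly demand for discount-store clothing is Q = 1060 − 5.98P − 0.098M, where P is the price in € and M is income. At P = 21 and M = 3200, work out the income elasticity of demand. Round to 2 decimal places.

-0.51

At P = 21, M = 3200: Q = 620.820.
Holding P constant, ∂Q/∂M = −0.098.
η_M = (∂Q/∂M)·(M/Q) = -0.098 × (3200/620.820) = -0.51.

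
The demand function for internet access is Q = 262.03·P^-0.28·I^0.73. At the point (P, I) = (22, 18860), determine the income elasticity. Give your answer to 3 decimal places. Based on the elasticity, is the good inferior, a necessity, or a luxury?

0.730 (necessity)

For a multiplicative demand Q = A·P^α·I^β, the income elasticity is β everywhere.
Here β = 0.73, so η = 0.730.
Since 0 < η < 1, this is a necessity.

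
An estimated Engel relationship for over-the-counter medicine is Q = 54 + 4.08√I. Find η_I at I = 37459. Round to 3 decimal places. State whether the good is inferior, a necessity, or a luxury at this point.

At I = 37459: Q = 843.657.
dQ/dI = 4.08/(2√I) = 0.0105403 at this income.
η = (dQ/dI)·(I/Q) = 0.0105403 × (37459/843.657) = 0.468.
Since 0 < η < 1, the good is a necessity.

0.468 (necessity)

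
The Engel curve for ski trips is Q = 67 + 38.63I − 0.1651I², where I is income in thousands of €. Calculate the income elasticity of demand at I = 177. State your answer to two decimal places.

-2.02

At I = 177: Q = 1732.0921.
dQ/dI = 38.63 − 0.3302I = -19.81540.
η = (dQ/dI)·(I/Q) = -19.81540 × (177/1732.0921) = -2.02.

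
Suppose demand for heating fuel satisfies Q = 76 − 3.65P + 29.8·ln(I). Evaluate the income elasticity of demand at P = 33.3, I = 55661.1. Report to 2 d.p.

At P = 33.3, I = 55661.1: Q = 280.081.
Holding P constant, ∂Q/∂I = 29.8/I = 0.000535383.
η_I = (∂Q/∂I)·(I/Q) = 0.000535383 × (55661.1/280.081) = 0.11.

0.11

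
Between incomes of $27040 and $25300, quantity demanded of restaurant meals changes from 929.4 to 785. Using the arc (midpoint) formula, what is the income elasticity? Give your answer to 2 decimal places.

2.53

ΔQ = 785 − 929.4 = -144.4; midpoint Q̄ = (929.4 + 785)/2 = 857.2.
ΔI = 25300 − 27040 = -1740; midpoint Ī = (27040 + 25300)/2 = 26170.
η = (ΔQ/Q̄) ÷ (ΔI/Ī) = (-144.4/857.2) ÷ (-1740/26170) = 2.53.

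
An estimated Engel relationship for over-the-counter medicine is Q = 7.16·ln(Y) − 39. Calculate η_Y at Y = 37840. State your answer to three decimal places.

0.196

At Y = 37840: Q = 36.474.
dQ/dY = 7.16/Y = 0.000189218 at this income.
η = (dQ/dY)·(Y/Q) = 0.000189218 × (37840/36.474) = 0.196.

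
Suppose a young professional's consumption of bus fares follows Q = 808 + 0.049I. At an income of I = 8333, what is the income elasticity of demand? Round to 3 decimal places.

0.336

At I = 8333: Q = 1216.317.
dQ/dI = 0.049.
η = (dQ/dI)·(I/Q) = 0.049 × (8333/1216.317) = 0.336.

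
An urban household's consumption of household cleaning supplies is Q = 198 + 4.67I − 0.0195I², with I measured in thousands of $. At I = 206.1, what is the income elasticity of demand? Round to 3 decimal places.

-2.090

At I = 206.1: Q = 332.1814.
dQ/dI = 4.67 − 0.039I = -3.36790.
η = (dQ/dI)·(I/Q) = -3.36790 × (206.1/332.1814) = -2.090.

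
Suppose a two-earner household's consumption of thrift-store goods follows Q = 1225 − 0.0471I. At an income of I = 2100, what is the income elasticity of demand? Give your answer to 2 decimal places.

At I = 2100: Q = 1126.090.
dQ/dI = −0.0471.
η = (dQ/dI)·(I/Q) = -0.0471 × (2100/1126.090) = -0.09.

-0.09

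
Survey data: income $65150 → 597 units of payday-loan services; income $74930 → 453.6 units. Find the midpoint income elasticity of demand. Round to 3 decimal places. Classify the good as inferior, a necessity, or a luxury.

ΔQ = 453.6 − 597 = -143.4; midpoint Q̄ = (597 + 453.6)/2 = 525.3.
ΔI = 74930 − 65150 = 9780; midpoint Ī = (65150 + 74930)/2 = 70040.
η = (ΔQ/Q̄) ÷ (ΔI/Ī) = (-143.4/525.3) ÷ (9780/70040) = -1.955.
η < 0 ⇒ inferior good.

-1.955 (inferior good)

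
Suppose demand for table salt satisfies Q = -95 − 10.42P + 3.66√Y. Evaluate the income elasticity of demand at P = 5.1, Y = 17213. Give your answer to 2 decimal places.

At P = 5.1, Y = 17213: Q = 332.044.
Holding P constant, ∂Q/∂Y = 3.66/(2√Y) = 0.0139483.
η_Y = (∂Q/∂Y)·(Y/Q) = 0.0139483 × (17213/332.044) = 0.72.

0.72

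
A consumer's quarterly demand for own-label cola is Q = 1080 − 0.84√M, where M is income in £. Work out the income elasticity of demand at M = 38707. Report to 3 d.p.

-0.090

At M = 38707: Q = 914.738.
dQ/dM = -0.84/(2√M) = -0.00213479 at this income.
η = (dQ/dM)·(M/Q) = -0.00213479 × (38707/914.738) = -0.090.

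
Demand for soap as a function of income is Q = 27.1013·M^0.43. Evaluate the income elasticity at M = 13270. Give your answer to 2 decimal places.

For Q = A·M^β the income elasticity is constant and equal to β.
Here β = 0.43, so η = 0.43.

0.43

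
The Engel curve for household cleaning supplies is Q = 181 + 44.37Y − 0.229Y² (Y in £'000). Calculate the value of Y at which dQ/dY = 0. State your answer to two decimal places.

dQ/dY = 44.37 − 0.458Y.
The good is inferior where dQ/dY < 0. Setting dQ/dY = 0 gives Y = 44.37 / 0.458 = 96.88.

96.88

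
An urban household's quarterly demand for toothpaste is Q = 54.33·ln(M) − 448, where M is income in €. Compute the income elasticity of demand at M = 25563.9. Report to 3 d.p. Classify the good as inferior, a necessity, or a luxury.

0.525 (necessity)

At M = 25563.9: Q = 103.392.
dQ/dM = 54.33/M = 0.00212526 at this income.
η = (dQ/dM)·(M/Q) = 0.00212526 × (25563.9/103.392) = 0.525.
Since 0 < η < 1, the good is a necessity.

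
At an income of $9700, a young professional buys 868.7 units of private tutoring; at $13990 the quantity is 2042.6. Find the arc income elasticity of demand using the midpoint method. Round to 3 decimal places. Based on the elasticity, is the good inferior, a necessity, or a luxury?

2.227 (luxury)

ΔQ = 2042.6 − 868.7 = 1173.9; midpoint Q̄ = (868.7 + 2042.6)/2 = 1455.65.
ΔI = 13990 − 9700 = 4290; midpoint Ī = (9700 + 13990)/2 = 11845.
η = (ΔQ/Q̄) ÷ (ΔI/Ī) = (1173.9/1455.65) ÷ (4290/11845) = 2.227.
η > 1 ⇒ luxury.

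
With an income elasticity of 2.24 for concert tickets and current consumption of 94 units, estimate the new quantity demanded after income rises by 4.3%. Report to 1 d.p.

103.1

%ΔQ ≈ η × %ΔI = 2.24 × 4.3% = 9.632%.
New Q ≈ 94 × (1 + 0.09632) = 103.1.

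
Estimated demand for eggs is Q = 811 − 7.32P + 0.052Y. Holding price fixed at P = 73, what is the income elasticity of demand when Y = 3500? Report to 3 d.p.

At P = 73, Y = 3500: Q = 458.640.
Holding P constant, ∂Q/∂Y = 0.052.
η_Y = (∂Q/∂Y)·(Y/Q) = 0.052 × (3500/458.640) = 0.397.

0.397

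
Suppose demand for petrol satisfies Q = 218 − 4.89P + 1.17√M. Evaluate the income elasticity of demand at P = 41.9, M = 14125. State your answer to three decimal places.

0.457

At P = 41.9, M = 14125: Q = 152.162.
Holding P constant, ∂Q/∂M = 1.17/(2√M) = 0.00492223.
η_M = (∂Q/∂M)·(M/Q) = 0.00492223 × (14125/152.162) = 0.457.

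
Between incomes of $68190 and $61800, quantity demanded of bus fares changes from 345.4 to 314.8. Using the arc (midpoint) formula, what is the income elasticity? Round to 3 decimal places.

0.943

ΔQ = 314.8 − 345.4 = -30.6; midpoint Q̄ = (345.4 + 314.8)/2 = 330.1.
ΔI = 61800 − 68190 = -6390; midpoint Ī = (68190 + 61800)/2 = 64995.
η = (ΔQ/Q̄) ÷ (ΔI/Ī) = (-30.6/330.1) ÷ (-6390/64995) = 0.943.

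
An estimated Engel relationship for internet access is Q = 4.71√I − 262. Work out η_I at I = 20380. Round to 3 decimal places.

0.819

At I = 20380: Q = 410.393.
dQ/dI = 4.71/(2√I) = 0.0164964 at this income.
η = (dQ/dI)·(I/Q) = 0.0164964 × (20380/410.393) = 0.819.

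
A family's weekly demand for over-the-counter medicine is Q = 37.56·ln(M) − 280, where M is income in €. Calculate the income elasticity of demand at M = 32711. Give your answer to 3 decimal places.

0.340

At M = 32711: Q = 110.454.
dQ/dM = 37.56/M = 0.00114824 at this income.
η = (dQ/dM)·(M/Q) = 0.00114824 × (32711/110.454) = 0.340.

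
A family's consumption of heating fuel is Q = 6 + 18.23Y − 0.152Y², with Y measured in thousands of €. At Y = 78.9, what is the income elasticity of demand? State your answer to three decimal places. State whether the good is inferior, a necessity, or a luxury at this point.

At Y = 78.9: Q = 498.1151.
dQ/dY = 18.23 − 0.304Y = -5.75560.
η = (dQ/dY)·(Y/Q) = -5.75560 × (78.9/498.1151) = -0.912.
η < 0 ⇒ inferior good.

-0.912 (inferior good)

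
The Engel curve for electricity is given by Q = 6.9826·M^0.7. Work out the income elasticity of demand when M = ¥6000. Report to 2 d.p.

0.70

For Q = A·M^β the income elasticity is constant and equal to β.
Here β = 0.7, so η = 0.70.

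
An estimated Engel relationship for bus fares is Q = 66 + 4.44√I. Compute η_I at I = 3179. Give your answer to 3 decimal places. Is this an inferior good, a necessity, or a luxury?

0.396 (necessity)

At I = 3179: Q = 316.339.
dQ/dI = 4.44/(2√I) = 0.0393738 at this income.
η = (dQ/dI)·(I/Q) = 0.0393738 × (3179/316.339) = 0.396.
Since 0 < η < 1, the good is a necessity.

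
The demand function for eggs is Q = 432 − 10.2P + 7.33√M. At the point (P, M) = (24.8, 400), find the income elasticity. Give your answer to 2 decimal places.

0.23

At P = 24.8, M = 400: Q = 325.640.
Holding P constant, ∂Q/∂M = 7.33/(2√M) = 0.18325.
η_M = (∂Q/∂M)·(M/Q) = 0.18325 × (400/325.640) = 0.23.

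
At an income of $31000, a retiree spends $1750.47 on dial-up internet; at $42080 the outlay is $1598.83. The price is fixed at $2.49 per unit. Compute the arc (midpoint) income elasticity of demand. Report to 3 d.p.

-0.299

With a constant price, Q₁ = 1750.47/2.49 = 703.000 and Q₂ = 1598.83/2.49 = 642.100 (equivalently, work directly with expenditure since P cancels).
Midpoint %ΔQ = (1598.83 − 1750.47)/1674.65 = -0.09055; midpoint %ΔI = (42080 − 31000)/36540 = 0.30323.
η = -0.09055 / 0.30323 = -0.299.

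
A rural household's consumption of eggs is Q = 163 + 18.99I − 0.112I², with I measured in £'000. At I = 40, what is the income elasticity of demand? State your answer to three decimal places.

At I = 40: Q = 743.4000.
dQ/dI = 18.99 − 0.224I = 10.03000.
η = (dQ/dI)·(I/Q) = 10.03000 × (40/743.4000) = 0.540.

0.540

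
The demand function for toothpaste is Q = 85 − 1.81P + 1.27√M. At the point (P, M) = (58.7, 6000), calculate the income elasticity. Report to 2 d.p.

0.64

At P = 58.7, M = 6000: Q = 77.127.
Holding P constant, ∂Q/∂M = 1.27/(2√M) = 0.00819781.
η_M = (∂Q/∂M)·(M/Q) = 0.00819781 × (6000/77.127) = 0.64.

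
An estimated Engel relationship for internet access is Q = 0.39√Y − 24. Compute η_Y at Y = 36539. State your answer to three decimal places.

0.737

At Y = 36539: Q = 50.549.
dQ/dY = 0.39/(2√Y) = 0.00102013 at this income.
η = (dQ/dY)·(Y/Q) = 0.00102013 × (36539/50.549) = 0.737.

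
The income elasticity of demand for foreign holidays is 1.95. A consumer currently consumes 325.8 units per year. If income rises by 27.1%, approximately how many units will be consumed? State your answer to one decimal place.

498.0

%ΔQ ≈ η × %ΔI = 1.95 × 27.1% = 52.845%.
New Q ≈ 325.8 × (1 + 0.52845) = 498.0.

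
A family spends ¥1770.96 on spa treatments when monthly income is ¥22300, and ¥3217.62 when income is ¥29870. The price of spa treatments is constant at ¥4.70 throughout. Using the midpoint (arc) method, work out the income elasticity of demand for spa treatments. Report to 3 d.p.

With a constant price, Q₁ = 1770.96/4.70 = 376.800 and Q₂ = 3217.62/4.70 = 684.600 (equivalently, work directly with expenditure since P cancels).
Midpoint %ΔQ = (3217.62 − 1770.96)/2494.29 = 0.57999; midpoint %ΔI = (29870 − 22300)/26085 = 0.29021.
η = 0.57999 / 0.29021 = 1.999.

1.999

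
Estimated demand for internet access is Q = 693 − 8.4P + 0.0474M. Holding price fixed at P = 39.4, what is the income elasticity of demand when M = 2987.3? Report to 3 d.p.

At P = 39.4, M = 2987.3: Q = 503.638.
Holding P constant, ∂Q/∂M = 0.0474.
η_M = (∂Q/∂M)·(M/Q) = 0.0474 × (2987.3/503.638) = 0.281.

0.281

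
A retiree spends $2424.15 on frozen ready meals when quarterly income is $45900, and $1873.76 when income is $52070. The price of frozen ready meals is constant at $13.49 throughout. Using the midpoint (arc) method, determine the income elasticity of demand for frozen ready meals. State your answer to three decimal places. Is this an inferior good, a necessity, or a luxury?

With a constant price, Q₁ = 2424.15/13.49 = 179.700 and Q₂ = 1873.76/13.49 = 138.900 (equivalently, work directly with expenditure since P cancels).
Midpoint %ΔQ = (1873.76 − 2424.15)/2148.96 = -0.25612; midpoint %ΔI = (52070 − 45900)/48985 = 0.12596.
η = -0.25612 / 0.12596 = -2.033.
η < 0 ⇒ inferior good.

-2.033 (inferior good)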